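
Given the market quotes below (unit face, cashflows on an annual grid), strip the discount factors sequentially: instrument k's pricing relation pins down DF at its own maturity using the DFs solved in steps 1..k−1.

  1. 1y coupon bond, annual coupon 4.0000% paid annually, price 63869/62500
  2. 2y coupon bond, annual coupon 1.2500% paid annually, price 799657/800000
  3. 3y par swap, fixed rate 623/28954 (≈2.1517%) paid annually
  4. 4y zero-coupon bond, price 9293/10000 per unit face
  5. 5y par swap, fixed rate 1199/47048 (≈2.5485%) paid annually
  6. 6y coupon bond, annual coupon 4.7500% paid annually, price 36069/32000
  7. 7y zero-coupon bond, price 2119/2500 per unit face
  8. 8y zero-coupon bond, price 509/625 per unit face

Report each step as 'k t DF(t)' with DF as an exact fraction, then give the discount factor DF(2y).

step 1 [1y] bond c/1=1/25: DF=(63869/62500 − 1/25·(0))/(1+1/25) = 4913/5000 ≈ 0.982600
step 2 [2y] bond c/1=1/80: DF=(799657/800000 − 1/80·(0.982600))/(1+1/80) = 9751/10000 ≈ 0.975100
step 3 [3y] swap r/1=623/28954: DF=(1 − 623/28954·(0.982600+0.975100))/(1+623/28954) = 9377/10000 ≈ 0.937700
step 4 [4y] zero: DF = P = 9293/10000 ≈ 0.929300
step 5 [5y] swap r/1=1199/47048: DF=(1 − 1199/47048·(0.982600+0.975100+0.937700+0.929300))/(1+1199/47048) = 8801/10000 ≈ 0.880100
step 6 [6y] bond c/1=19/400: DF=(36069/32000 − 19/400·(0.982600+0.975100+0.937700+0.929300+0.880100))/(1+19/400) = 8627/10000 ≈ 0.862700
step 7 [7y] zero: DF = P = 2119/2500 ≈ 0.847600
step 8 [8y] zero: DF = P = 509/625 ≈ 0.814400

1 1 4913/5000
2 2 9751/10000
3 3 9377/10000
4 4 9293/10000
5 5 8801/10000
6 6 8627/10000
7 7 2119/2500
8 8 509/625
DF(2y) = 9751/10000 ≈ 0.975100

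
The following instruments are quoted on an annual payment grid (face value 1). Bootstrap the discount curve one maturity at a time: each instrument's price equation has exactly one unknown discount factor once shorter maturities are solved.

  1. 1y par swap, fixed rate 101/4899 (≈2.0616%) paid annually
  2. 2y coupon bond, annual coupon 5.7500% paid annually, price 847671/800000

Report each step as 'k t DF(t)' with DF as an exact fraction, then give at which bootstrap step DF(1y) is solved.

1 1 4899/5000
2 2 9487/10000
DF(1y) is solved at step 1

step 1 [1y] swap r/1=101/4899: DF=(1 − 101/4899·(0))/(1+101/4899) = 4899/5000 ≈ 0.979800
step 2 [2y] bond c/1=23/400: DF=(847671/800000 − 23/400·(0.979800))/(1+23/400) = 9487/10000 ≈ 0.948700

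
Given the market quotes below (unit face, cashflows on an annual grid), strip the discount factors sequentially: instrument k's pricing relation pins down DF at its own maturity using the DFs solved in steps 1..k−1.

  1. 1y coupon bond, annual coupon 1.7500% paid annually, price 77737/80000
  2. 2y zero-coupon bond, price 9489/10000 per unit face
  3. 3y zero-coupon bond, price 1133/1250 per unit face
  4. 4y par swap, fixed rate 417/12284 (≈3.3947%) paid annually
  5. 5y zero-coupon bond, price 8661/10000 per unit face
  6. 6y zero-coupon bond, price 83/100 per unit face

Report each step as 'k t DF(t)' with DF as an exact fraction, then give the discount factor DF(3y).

1 1 191/200
2 2 9489/10000
3 3 1133/1250
4 4 8749/10000
5 5 8661/10000
6 6 83/100
DF(3y) = 1133/1250 ≈ 0.906400

step 1 [1y] bond c/1=7/400: DF=(77737/80000 − 7/400·(0))/(1+7/400) = 191/200 ≈ 0.955000
step 2 [2y] zero: DF = P = 9489/10000 ≈ 0.948900
step 3 [3y] zero: DF = P = 1133/1250 ≈ 0.906400
step 4 [4y] swap r/1=417/12284: DF=(1 − 417/12284·(0.955000+0.948900+0.906400))/(1+417/12284) = 8749/10000 ≈ 0.874900
step 5 [5y] zero: DF = P = 8661/10000 ≈ 0.866100
step 6 [6y] zero: DF = P = 83/100 ≈ 0.830000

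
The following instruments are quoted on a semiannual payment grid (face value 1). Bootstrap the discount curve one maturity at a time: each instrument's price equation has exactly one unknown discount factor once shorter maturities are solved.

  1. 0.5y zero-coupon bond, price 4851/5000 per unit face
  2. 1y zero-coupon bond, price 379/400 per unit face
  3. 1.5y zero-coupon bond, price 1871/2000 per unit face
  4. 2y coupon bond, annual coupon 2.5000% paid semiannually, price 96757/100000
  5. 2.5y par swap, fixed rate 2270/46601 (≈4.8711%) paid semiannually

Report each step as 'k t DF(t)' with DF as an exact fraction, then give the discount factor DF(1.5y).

step 1 [0.5y] zero: DF = P = 4851/5000 ≈ 0.970200
step 2 [1y] zero: DF = P = 379/400 ≈ 0.947500
step 3 [1.5y] zero: DF = P = 1871/2000 ≈ 0.935500
step 4 [2y] bond c/2=1/80: DF=(96757/100000 − 1/80·(0.970200+0.947500+0.935500))/(1+1/80) = 2301/2500 ≈ 0.920400
step 5 [2.5y] swap r/2=1135/46601: DF=(1 − 1135/46601·(0.970200+0.947500+0.935500+0.920400))/(1+1135/46601) = 1773/2000 ≈ 0.886500

1 1/2 4851/5000
2 1 379/400
3 3/2 1871/2000
4 2 2301/2500
5 5/2 1773/2000
DF(1.5y) = 1871/2000 ≈ 0.935500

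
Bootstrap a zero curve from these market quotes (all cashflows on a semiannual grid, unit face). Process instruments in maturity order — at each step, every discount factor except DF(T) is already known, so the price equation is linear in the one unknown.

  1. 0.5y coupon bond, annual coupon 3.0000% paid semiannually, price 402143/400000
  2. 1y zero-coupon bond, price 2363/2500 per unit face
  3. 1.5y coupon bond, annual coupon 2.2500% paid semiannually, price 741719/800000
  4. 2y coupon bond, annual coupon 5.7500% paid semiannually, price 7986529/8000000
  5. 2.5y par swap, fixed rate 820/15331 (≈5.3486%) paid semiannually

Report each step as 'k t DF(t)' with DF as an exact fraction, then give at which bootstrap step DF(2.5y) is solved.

step 1 [0.5y] bond c/2=3/200: DF=(402143/400000 − 3/200·(0))/(1+3/200) = 1981/2000 ≈ 0.990500
step 2 [1y] zero: DF = P = 2363/2500 ≈ 0.945200
step 3 [1.5y] bond c/2=9/800: DF=(741719/800000 − 9/800·(0.990500+0.945200))/(1+9/800) = 8953/10000 ≈ 0.895300
step 4 [2y] bond c/2=23/800: DF=(7986529/8000000 − 23/800·(0.990500+0.945200+0.895300))/(1+23/800) = 8913/10000 ≈ 0.891300
step 5 [2.5y] swap r/2=410/15331: DF=(1 − 410/15331·(0.990500+0.945200+0.895300+0.891300))/(1+410/15331) = 877/1000 ≈ 0.877000

1 1/2 1981/2000
2 1 2363/2500
3 3/2 8953/10000
4 2 8913/10000
5 5/2 877/1000
DF(2.5y) is solved at step 5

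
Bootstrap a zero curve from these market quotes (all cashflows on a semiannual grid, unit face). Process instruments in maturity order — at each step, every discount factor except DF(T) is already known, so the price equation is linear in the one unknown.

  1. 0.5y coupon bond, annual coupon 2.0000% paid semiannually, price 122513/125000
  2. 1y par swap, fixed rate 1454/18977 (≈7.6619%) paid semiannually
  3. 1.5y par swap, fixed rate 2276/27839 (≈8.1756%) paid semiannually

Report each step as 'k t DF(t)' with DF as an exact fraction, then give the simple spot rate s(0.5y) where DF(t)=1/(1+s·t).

step 1 [0.5y] bond c/2=1/100: DF=(122513/125000 − 1/100·(0))/(1+1/100) = 1213/1250 ≈ 0.970400
step 2 [1y] swap r/2=727/18977: DF=(1 − 727/18977·(0.970400))/(1+727/18977) = 9273/10000 ≈ 0.927300
step 3 [1.5y] swap r/2=1138/27839: DF=(1 − 1138/27839·(0.970400+0.927300))/(1+1138/27839) = 4431/5000 ≈ 0.886200

1 1/2 1213/1250
2 1 9273/10000
3 3/2 4431/5000
s(0.5y) = (1/(1213/1250) − 1)/(1/2) = 74/1213 ≈ 6.1006%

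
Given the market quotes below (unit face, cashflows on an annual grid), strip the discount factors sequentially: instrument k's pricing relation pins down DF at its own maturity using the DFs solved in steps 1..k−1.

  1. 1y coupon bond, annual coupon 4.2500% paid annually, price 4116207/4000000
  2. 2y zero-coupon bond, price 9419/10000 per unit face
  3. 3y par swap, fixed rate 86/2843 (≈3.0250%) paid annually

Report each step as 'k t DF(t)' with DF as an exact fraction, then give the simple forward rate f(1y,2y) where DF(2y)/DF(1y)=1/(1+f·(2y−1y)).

1 1 9871/10000
2 2 9419/10000
3 3 457/500
f(1y,2y) = ((9871/10000)/(9419/10000) − 1)/(1) = 452/9419 ≈ 4.7988%

step 1 [1y] bond c/1=17/400: DF=(4116207/4000000 − 17/400·(0))/(1+17/400) = 9871/10000 ≈ 0.987100
step 2 [2y] zero: DF = P = 9419/10000 ≈ 0.941900
step 3 [3y] swap r/1=86/2843: DF=(1 − 86/2843·(0.987100+0.941900))/(1+86/2843) = 457/500 ≈ 0.914000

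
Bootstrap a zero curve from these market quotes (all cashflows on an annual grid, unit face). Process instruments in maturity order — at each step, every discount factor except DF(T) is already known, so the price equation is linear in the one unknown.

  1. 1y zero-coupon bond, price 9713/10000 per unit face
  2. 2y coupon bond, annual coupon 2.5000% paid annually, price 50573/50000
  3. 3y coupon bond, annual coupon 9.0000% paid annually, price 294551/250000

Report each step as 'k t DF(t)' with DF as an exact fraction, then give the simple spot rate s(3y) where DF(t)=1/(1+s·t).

step 1 [1y] zero: DF = P = 9713/10000 ≈ 0.971300
step 2 [2y] bond c/1=1/40: DF=(50573/50000 − 1/40·(0.971300))/(1+1/40) = 9631/10000 ≈ 0.963100
step 3 [3y] bond c/1=9/100: DF=(294551/250000 − 9/100·(0.971300+0.963100))/(1+9/100) = 2303/2500 ≈ 0.921200

1 1 9713/10000
2 2 9631/10000
3 3 2303/2500
s(3y) = (1/(2303/2500) − 1)/(3) = 197/6909 ≈ 2.8514%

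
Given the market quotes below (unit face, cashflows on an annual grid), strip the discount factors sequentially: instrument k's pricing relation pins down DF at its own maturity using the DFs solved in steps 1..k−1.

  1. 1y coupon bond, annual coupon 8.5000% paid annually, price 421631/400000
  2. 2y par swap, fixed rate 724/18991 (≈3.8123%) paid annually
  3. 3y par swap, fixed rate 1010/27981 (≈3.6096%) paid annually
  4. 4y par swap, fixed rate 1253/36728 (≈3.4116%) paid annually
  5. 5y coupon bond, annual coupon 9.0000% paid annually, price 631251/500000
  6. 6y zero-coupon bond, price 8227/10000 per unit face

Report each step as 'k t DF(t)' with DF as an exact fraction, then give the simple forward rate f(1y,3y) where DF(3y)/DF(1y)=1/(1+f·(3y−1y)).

1 1 1943/2000
2 2 2319/2500
3 3 899/1000
4 4 8747/10000
5 5 171/200
6 6 8227/10000
f(1y,3y) = ((1943/2000)/(899/1000) − 1)/(2) = 5/124 ≈ 4.0323%

step 1 [1y] bond c/1=17/200: DF=(421631/400000 − 17/200·(0))/(1+17/200) = 1943/2000 ≈ 0.971500
step 2 [2y] swap r/1=724/18991: DF=(1 − 724/18991·(0.971500))/(1+724/18991) = 2319/2500 ≈ 0.927600
step 3 [3y] swap r/1=1010/27981: DF=(1 − 1010/27981·(0.971500+0.927600))/(1+1010/27981) = 899/1000 ≈ 0.899000
step 4 [4y] swap r/1=1253/36728: DF=(1 − 1253/36728·(0.971500+0.927600+0.899000))/(1+1253/36728) = 8747/10000 ≈ 0.874700
step 5 [5y] bond c/1=9/100: DF=(631251/500000 − 9/100·(0.971500+0.927600+0.899000+0.874700))/(1+9/100) = 171/200 ≈ 0.855000
step 6 [6y] zero: DF = P = 8227/10000 ≈ 0.822700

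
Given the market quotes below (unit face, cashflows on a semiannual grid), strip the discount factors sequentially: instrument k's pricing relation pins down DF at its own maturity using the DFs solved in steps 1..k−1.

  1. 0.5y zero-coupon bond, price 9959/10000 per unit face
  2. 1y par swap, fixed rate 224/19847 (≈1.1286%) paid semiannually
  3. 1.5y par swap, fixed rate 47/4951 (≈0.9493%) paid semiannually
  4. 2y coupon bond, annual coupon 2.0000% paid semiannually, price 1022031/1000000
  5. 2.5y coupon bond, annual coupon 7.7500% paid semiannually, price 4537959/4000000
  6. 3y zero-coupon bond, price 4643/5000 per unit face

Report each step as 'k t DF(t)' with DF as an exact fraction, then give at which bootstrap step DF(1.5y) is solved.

1 1/2 9959/10000
2 1 618/625
3 3/2 9859/10000
4 2 393/400
5 5/2 9447/10000
6 3 4643/5000
DF(1.5y) is solved at step 3

step 1 [0.5y] zero: DF = P = 9959/10000 ≈ 0.995900
step 2 [1y] swap r/2=112/19847: DF=(1 − 112/19847·(0.995900))/(1+112/19847) = 618/625 ≈ 0.988800
step 3 [1.5y] swap r/2=47/9902: DF=(1 − 47/9902·(0.995900+0.988800))/(1+47/9902) = 9859/10000 ≈ 0.985900
step 4 [2y] bond c/2=1/100: DF=(1022031/1000000 − 1/100·(0.995900+0.988800+0.985900))/(1+1/100) = 393/400 ≈ 0.982500
step 5 [2.5y] bond c/2=31/800: DF=(4537959/4000000 − 31/800·(0.995900+0.988800+0.985900+0.982500))/(1+31/800) = 9447/10000 ≈ 0.944700
step 6 [3y] zero: DF = P = 4643/5000 ≈ 0.928600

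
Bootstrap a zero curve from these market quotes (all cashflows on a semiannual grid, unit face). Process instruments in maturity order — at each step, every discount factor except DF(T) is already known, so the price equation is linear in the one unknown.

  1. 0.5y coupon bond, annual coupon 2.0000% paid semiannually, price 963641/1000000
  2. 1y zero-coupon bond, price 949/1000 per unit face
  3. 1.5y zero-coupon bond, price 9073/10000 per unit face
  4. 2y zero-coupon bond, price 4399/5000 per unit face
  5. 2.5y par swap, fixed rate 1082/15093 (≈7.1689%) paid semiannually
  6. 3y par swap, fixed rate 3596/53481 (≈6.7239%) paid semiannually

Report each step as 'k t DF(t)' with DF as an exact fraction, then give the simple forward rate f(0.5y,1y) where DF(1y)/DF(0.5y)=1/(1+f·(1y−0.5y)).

1 1/2 9541/10000
2 1 949/1000
3 3/2 9073/10000
4 2 4399/5000
5 5/2 8377/10000
6 3 4101/5000
f(0.5y,1y) = ((9541/10000)/(949/1000) − 1)/(1/2) = 51/4745 ≈ 1.0748%

step 1 [0.5y] bond c/2=1/100: DF=(963641/1000000 − 1/100·(0))/(1+1/100) = 9541/10000 ≈ 0.954100
step 2 [1y] zero: DF = P = 949/1000 ≈ 0.949000
step 3 [1.5y] zero: DF = P = 9073/10000 ≈ 0.907300
step 4 [2y] zero: DF = P = 4399/5000 ≈ 0.879800
step 5 [2.5y] swap r/2=541/15093: DF=(1 − 541/15093·(0.954100+0.949000+0.907300+0.879800))/(1+541/15093) = 8377/10000 ≈ 0.837700
step 6 [3y] swap r/2=1798/53481: DF=(1 − 1798/53481·(0.954100+0.949000+0.907300+0.879800+0.837700))/(1+1798/53481) = 4101/5000 ≈ 0.820200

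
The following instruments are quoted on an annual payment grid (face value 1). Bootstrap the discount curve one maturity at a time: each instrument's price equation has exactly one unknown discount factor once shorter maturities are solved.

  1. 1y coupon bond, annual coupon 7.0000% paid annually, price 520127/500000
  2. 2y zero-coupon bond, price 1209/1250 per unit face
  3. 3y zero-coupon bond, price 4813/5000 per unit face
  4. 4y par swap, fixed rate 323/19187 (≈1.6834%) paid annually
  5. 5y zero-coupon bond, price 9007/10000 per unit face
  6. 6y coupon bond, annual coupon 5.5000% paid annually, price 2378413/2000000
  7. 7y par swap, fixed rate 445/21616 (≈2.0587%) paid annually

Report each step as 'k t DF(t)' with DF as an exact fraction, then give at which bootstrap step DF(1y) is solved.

step 1 [1y] bond c/1=7/100: DF=(520127/500000 − 7/100·(0))/(1+7/100) = 4861/5000 ≈ 0.972200
step 2 [2y] zero: DF = P = 1209/1250 ≈ 0.967200
step 3 [3y] zero: DF = P = 4813/5000 ≈ 0.962600
step 4 [4y] swap r/1=323/19187: DF=(1 − 323/19187·(0.972200+0.967200+0.962600))/(1+323/19187) = 4677/5000 ≈ 0.935400
step 5 [5y] zero: DF = P = 9007/10000 ≈ 0.900700
step 6 [6y] bond c/1=11/200: DF=(2378413/2000000 − 11/200·(0.972200+0.967200+0.962600+0.935400+0.900700))/(1+11/200) = 4401/5000 ≈ 0.880200
step 7 [7y] swap r/1=445/21616: DF=(1 − 445/21616·(0.972200+0.967200+0.962600+0.935400+0.900700+0.880200))/(1+445/21616) = 1733/2000 ≈ 0.866500

1 1 4861/5000
2 2 1209/1250
3 3 4813/5000
4 4 4677/5000
5 5 9007/10000
6 6 4401/5000
7 7 1733/2000
DF(1y) is solved at step 1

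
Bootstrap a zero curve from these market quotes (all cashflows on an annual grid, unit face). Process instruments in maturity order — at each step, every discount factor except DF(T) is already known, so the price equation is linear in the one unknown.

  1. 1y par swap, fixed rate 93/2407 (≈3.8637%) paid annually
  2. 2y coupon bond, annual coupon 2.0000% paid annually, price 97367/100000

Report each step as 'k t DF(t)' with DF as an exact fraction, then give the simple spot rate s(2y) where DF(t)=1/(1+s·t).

1 1 2407/2500
2 2 9357/10000
s(2y) = (1/(9357/10000) − 1)/(2) = 643/18714 ≈ 3.4359%

step 1 [1y] swap r/1=93/2407: DF=(1 − 93/2407·(0))/(1+93/2407) = 2407/2500 ≈ 0.962800
step 2 [2y] bond c/1=1/50: DF=(97367/100000 − 1/50·(0.962800))/(1+1/50) = 9357/10000 ≈ 0.935700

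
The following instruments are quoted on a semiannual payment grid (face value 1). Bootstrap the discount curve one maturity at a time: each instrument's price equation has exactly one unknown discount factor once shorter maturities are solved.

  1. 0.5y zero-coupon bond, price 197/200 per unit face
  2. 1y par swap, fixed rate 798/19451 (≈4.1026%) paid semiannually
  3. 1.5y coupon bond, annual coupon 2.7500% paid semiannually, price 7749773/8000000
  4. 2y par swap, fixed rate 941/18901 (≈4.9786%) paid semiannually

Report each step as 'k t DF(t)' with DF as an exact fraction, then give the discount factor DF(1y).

1 1/2 197/200
2 1 9601/10000
3 3/2 2323/2500
4 2 9059/10000
DF(1y) = 9601/10000 ≈ 0.960100

step 1 [0.5y] zero: DF = P = 197/200 ≈ 0.985000
step 2 [1y] swap r/2=399/19451: DF=(1 − 399/19451·(0.985000))/(1+399/19451) = 9601/10000 ≈ 0.960100
step 3 [1.5y] bond c/2=11/800: DF=(7749773/8000000 − 11/800·(0.985000+0.960100))/(1+11/800) = 2323/2500 ≈ 0.929200
step 4 [2y] swap r/2=941/37802: DF=(1 − 941/37802·(0.985000+0.960100+0.929200))/(1+941/37802) = 9059/10000 ≈ 0.905900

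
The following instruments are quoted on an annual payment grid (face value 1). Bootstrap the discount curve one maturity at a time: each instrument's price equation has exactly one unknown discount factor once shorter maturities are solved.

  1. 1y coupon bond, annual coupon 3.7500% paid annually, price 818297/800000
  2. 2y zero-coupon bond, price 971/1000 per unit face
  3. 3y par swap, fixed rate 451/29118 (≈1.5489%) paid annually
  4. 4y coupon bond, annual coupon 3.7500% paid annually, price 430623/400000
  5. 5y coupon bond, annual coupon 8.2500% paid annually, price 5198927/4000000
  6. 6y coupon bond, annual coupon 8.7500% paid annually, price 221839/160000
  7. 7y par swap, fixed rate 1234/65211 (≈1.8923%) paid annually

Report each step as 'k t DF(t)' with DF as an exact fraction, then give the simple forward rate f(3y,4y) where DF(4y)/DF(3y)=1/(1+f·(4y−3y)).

step 1 [1y] bond c/1=3/80: DF=(818297/800000 − 3/80·(0))/(1+3/80) = 9859/10000 ≈ 0.985900
step 2 [2y] zero: DF = P = 971/1000 ≈ 0.971000
step 3 [3y] swap r/1=451/29118: DF=(1 − 451/29118·(0.985900+0.971000))/(1+451/29118) = 9549/10000 ≈ 0.954900
step 4 [4y] bond c/1=3/80: DF=(430623/400000 − 3/80·(0.985900+0.971000+0.954900))/(1+3/80) = 2331/2500 ≈ 0.932400
step 5 [5y] bond c/1=33/400: DF=(5198927/4000000 − 33/400·(0.985900+0.971000+0.954900+0.932400))/(1+33/400) = 9077/10000 ≈ 0.907700
step 6 [6y] bond c/1=7/80: DF=(221839/160000 − 7/80·(0.985900+0.971000+0.954900+0.932400+0.907700))/(1+7/80) = 4463/5000 ≈ 0.892600
step 7 [7y] swap r/1=1234/65211: DF=(1 − 1234/65211·(0.985900+0.971000+0.954900+0.932400+0.907700+0.892600))/(1+1234/65211) = 4383/5000 ≈ 0.876600

1 1 9859/10000
2 2 971/1000
3 3 9549/10000
4 4 2331/2500
5 5 9077/10000
6 6 4463/5000
7 7 4383/5000
f(3y,4y) = ((9549/10000)/(2331/2500) − 1)/(1) = 25/1036 ≈ 2.4131%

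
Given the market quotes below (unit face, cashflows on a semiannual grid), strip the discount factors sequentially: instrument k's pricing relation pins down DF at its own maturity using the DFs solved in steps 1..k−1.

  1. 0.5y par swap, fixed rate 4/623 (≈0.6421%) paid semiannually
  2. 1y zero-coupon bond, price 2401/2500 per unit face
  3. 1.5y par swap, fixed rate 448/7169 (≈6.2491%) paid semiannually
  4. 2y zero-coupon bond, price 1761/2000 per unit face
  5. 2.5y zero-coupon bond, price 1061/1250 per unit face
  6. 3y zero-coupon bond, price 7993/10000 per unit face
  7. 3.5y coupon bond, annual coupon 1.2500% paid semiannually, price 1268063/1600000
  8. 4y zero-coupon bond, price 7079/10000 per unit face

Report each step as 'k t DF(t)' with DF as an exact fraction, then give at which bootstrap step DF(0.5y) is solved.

step 1 [0.5y] swap r/2=2/623: DF=(1 − 2/623·(0))/(1+2/623) = 623/625 ≈ 0.996800
step 2 [1y] zero: DF = P = 2401/2500 ≈ 0.960400
step 3 [1.5y] swap r/2=224/7169: DF=(1 − 224/7169·(0.996800+0.960400))/(1+224/7169) = 569/625 ≈ 0.910400
step 4 [2y] zero: DF = P = 1761/2000 ≈ 0.880500
step 5 [2.5y] zero: DF = P = 1061/1250 ≈ 0.848800
step 6 [3y] zero: DF = P = 7993/10000 ≈ 0.799300
step 7 [3.5y] bond c/2=1/160: DF=(1268063/1600000 − 1/160·(0.996800+0.960400+0.910400+0.880500+0.848800+0.799300))/(1+1/160) = 7541/10000 ≈ 0.754100
step 8 [4y] zero: DF = P = 7079/10000 ≈ 0.707900

1 1/2 623/625
2 1 2401/2500
3 3/2 569/625
4 2 1761/2000
5 5/2 1061/1250
6 3 7993/10000
7 7/2 7541/10000
8 4 7079/10000
DF(0.5y) is solved at step 1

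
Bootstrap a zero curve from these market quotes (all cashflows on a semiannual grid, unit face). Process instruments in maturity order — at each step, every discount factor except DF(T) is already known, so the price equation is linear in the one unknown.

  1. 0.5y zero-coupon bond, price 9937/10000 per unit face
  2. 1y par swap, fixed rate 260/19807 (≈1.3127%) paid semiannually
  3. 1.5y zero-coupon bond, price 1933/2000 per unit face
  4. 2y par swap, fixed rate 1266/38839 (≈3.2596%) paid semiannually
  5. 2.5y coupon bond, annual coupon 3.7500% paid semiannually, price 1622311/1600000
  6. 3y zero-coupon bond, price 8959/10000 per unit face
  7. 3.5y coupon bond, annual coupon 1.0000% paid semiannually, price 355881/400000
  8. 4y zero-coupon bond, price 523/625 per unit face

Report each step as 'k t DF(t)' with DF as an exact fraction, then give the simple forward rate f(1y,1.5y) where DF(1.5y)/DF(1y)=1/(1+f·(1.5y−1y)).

1 1/2 9937/10000
2 1 987/1000
3 3/2 1933/2000
4 2 9367/10000
5 5/2 4619/5000
6 3 8959/10000
7 7/2 8569/10000
8 4 523/625
f(1y,1.5y) = ((987/1000)/(1933/2000) − 1)/(1/2) = 82/1933 ≈ 4.2421%

step 1 [0.5y] zero: DF = P = 9937/10000 ≈ 0.993700
step 2 [1y] swap r/2=130/19807: DF=(1 − 130/19807·(0.993700))/(1+130/19807) = 987/1000 ≈ 0.987000
step 3 [1.5y] zero: DF = P = 1933/2000 ≈ 0.966500
step 4 [2y] swap r/2=633/38839: DF=(1 − 633/38839·(0.993700+0.987000+0.966500))/(1+633/38839) = 9367/10000 ≈ 0.936700
step 5 [2.5y] bond c/2=3/160: DF=(1622311/1600000 − 3/160·(0.993700+0.987000+0.966500+0.936700))/(1+3/160) = 4619/5000 ≈ 0.923800
step 6 [3y] zero: DF = P = 8959/10000 ≈ 0.895900
step 7 [3.5y] bond c/2=1/200: DF=(355881/400000 − 1/200·(0.993700+0.987000+0.966500+0.936700+0.923800+0.895900))/(1+1/200) = 8569/10000 ≈ 0.856900
step 8 [4y] zero: DF = P = 523/625 ≈ 0.836800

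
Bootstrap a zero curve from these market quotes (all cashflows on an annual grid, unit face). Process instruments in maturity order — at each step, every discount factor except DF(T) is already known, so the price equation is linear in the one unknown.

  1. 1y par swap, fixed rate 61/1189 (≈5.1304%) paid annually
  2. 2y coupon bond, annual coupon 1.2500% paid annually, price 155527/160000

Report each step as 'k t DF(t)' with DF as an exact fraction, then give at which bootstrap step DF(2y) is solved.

step 1 [1y] swap r/1=61/1189: DF=(1 − 61/1189·(0))/(1+61/1189) = 1189/1250 ≈ 0.951200
step 2 [2y] bond c/1=1/80: DF=(155527/160000 − 1/80·(0.951200))/(1+1/80) = 9483/10000 ≈ 0.948300

1 1 1189/1250
2 2 9483/10000
DF(2y) is solved at step 2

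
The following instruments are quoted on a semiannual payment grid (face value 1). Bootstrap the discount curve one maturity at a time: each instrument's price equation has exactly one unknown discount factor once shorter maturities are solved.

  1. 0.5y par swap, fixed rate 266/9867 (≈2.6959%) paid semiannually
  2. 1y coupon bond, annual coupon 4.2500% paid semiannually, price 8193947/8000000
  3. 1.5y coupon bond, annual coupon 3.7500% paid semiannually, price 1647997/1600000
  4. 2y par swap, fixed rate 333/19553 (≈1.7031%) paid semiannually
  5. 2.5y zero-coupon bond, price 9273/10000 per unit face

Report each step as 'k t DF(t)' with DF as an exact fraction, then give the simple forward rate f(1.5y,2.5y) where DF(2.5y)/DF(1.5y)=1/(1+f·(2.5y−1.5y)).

1 1/2 9867/10000
2 1 614/625
3 3/2 2437/2500
4 2 9667/10000
5 5/2 9273/10000
f(1.5y,2.5y) = ((2437/2500)/(9273/10000) − 1)/(1) = 475/9273 ≈ 5.1224%

step 1 [0.5y] swap r/2=133/9867: DF=(1 − 133/9867·(0))/(1+133/9867) = 9867/10000 ≈ 0.986700
step 2 [1y] bond c/2=17/800: DF=(8193947/8000000 − 17/800·(0.986700))/(1+17/800) = 614/625 ≈ 0.982400
step 3 [1.5y] bond c/2=3/160: DF=(1647997/1600000 − 3/160·(0.986700+0.982400))/(1+3/160) = 2437/2500 ≈ 0.974800
step 4 [2y] swap r/2=333/39106: DF=(1 − 333/39106·(0.986700+0.982400+0.974800))/(1+333/39106) = 9667/10000 ≈ 0.966700
step 5 [2.5y] zero: DF = P = 9273/10000 ≈ 0.927300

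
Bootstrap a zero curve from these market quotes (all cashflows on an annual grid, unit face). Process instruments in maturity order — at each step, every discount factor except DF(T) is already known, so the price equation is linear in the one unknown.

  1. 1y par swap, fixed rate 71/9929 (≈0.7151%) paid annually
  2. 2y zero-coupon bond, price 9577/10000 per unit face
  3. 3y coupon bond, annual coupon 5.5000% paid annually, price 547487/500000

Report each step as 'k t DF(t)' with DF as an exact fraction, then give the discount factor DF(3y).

1 1 9929/10000
2 2 9577/10000
3 3 4681/5000
DF(3y) = 4681/5000 ≈ 0.936200

step 1 [1y] swap r/1=71/9929: DF=(1 − 71/9929·(0))/(1+71/9929) = 9929/10000 ≈ 0.992900
step 2 [2y] zero: DF = P = 9577/10000 ≈ 0.957700
step 3 [3y] bond c/1=11/200: DF=(547487/500000 − 11/200·(0.992900+0.957700))/(1+11/200) = 4681/5000 ≈ 0.936200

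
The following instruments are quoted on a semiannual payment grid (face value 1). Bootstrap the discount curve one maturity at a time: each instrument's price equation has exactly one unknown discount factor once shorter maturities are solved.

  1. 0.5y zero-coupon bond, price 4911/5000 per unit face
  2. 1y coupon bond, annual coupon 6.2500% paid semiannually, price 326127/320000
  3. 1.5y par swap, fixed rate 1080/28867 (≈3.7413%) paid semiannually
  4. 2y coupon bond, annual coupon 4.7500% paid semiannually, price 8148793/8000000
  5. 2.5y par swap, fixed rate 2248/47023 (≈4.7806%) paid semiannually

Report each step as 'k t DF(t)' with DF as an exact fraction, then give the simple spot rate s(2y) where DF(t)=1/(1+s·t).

step 1 [0.5y] zero: DF = P = 4911/5000 ≈ 0.982200
step 2 [1y] bond c/2=1/32: DF=(326127/320000 − 1/32·(0.982200))/(1+1/32) = 1917/2000 ≈ 0.958500
step 3 [1.5y] swap r/2=540/28867: DF=(1 − 540/28867·(0.982200+0.958500))/(1+540/28867) = 473/500 ≈ 0.946000
step 4 [2y] bond c/2=19/800: DF=(8148793/8000000 − 19/800·(0.982200+0.958500+0.946000))/(1+19/800) = 116/125 ≈ 0.928000
step 5 [2.5y] swap r/2=1124/47023: DF=(1 − 1124/47023·(0.982200+0.958500+0.946000+0.928000))/(1+1124/47023) = 2219/2500 ≈ 0.887600

1 1/2 4911/5000
2 1 1917/2000
3 3/2 473/500
4 2 116/125
5 5/2 2219/2500
s(2y) = (1/(116/125) − 1)/(2) = 9/232 ≈ 3.8793%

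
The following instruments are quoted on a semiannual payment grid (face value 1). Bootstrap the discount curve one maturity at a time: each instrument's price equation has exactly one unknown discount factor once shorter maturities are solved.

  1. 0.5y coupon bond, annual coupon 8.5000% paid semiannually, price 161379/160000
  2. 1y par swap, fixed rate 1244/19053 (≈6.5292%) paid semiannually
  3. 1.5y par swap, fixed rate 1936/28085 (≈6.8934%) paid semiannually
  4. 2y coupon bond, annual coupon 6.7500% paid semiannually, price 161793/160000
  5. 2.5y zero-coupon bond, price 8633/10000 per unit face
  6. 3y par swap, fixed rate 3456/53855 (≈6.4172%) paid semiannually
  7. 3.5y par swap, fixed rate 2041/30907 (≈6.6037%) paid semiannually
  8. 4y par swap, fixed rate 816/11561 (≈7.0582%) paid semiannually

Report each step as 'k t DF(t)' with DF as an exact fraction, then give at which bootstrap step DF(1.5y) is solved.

1 1/2 387/400
2 1 4689/5000
3 3/2 1129/1250
4 2 1773/2000
5 5/2 8633/10000
6 3 517/625
7 7/2 7959/10000
8 4 472/625
DF(1.5y) is solved at step 3

step 1 [0.5y] bond c/2=17/400: DF=(161379/160000 − 17/400·(0))/(1+17/400) = 387/400 ≈ 0.967500
step 2 [1y] swap r/2=622/19053: DF=(1 − 622/19053·(0.967500))/(1+622/19053) = 4689/5000 ≈ 0.937800
step 3 [1.5y] swap r/2=968/28085: DF=(1 − 968/28085·(0.967500+0.937800))/(1+968/28085) = 1129/1250 ≈ 0.903200
step 4 [2y] bond c/2=27/800: DF=(161793/160000 − 27/800·(0.967500+0.937800+0.903200))/(1+27/800) = 1773/2000 ≈ 0.886500
step 5 [2.5y] zero: DF = P = 8633/10000 ≈ 0.863300
step 6 [3y] swap r/2=1728/53855: DF=(1 − 1728/53855·(0.967500+0.937800+0.903200+0.886500+0.863300))/(1+1728/53855) = 517/625 ≈ 0.827200
step 7 [3.5y] swap r/2=2041/61814: DF=(1 − 2041/61814·(0.967500+0.937800+0.903200+0.886500+0.863300+0.827200))/(1+2041/61814) = 7959/10000 ≈ 0.795900
step 8 [4y] swap r/2=408/11561: DF=(1 − 408/11561·(0.967500+0.937800+0.903200+0.886500+0.863300+0.827200+0.795900))/(1+408/11561) = 472/625 ≈ 0.755200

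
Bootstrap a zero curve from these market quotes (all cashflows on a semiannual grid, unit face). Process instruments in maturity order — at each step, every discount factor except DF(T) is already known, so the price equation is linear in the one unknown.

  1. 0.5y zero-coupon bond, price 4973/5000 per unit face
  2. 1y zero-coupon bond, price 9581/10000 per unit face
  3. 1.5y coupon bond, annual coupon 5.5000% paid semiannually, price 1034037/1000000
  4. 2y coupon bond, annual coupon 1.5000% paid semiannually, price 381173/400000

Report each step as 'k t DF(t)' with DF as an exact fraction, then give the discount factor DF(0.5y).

1 1/2 4973/5000
2 1 9581/10000
3 3/2 9541/10000
4 2 4621/5000
DF(0.5y) = 4973/5000 ≈ 0.994600

step 1 [0.5y] zero: DF = P = 4973/5000 ≈ 0.994600
step 2 [1y] zero: DF = P = 9581/10000 ≈ 0.958100
step 3 [1.5y] bond c/2=11/400: DF=(1034037/1000000 − 11/400·(0.994600+0.958100))/(1+11/400) = 9541/10000 ≈ 0.954100
step 4 [2y] bond c/2=3/400: DF=(381173/400000 − 3/400·(0.994600+0.958100+0.954100))/(1+3/400) = 4621/5000 ≈ 0.924200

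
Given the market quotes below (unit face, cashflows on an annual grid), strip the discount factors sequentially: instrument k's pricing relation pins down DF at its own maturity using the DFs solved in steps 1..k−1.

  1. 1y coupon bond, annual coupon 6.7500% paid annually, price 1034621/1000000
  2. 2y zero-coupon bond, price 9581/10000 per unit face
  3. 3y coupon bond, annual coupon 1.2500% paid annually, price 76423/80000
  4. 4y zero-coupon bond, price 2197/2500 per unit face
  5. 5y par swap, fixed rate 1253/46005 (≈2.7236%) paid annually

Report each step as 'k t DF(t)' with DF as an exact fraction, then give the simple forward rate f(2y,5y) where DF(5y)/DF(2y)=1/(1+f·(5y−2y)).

1 1 2423/2500
2 2 9581/10000
3 3 9197/10000
4 4 2197/2500
5 5 8747/10000
f(2y,5y) = ((9581/10000)/(8747/10000) − 1)/(3) = 278/8747 ≈ 3.1782%

step 1 [1y] bond c/1=27/400: DF=(1034621/1000000 − 27/400·(0))/(1+27/400) = 2423/2500 ≈ 0.969200
step 2 [2y] zero: DF = P = 9581/10000 ≈ 0.958100
step 3 [3y] bond c/1=1/80: DF=(76423/80000 − 1/80·(0.969200+0.958100))/(1+1/80) = 9197/10000 ≈ 0.919700
step 4 [4y] zero: DF = P = 2197/2500 ≈ 0.878800
step 5 [5y] swap r/1=1253/46005: DF=(1 − 1253/46005·(0.969200+0.958100+0.919700+0.878800))/(1+1253/46005) = 8747/10000 ≈ 0.874700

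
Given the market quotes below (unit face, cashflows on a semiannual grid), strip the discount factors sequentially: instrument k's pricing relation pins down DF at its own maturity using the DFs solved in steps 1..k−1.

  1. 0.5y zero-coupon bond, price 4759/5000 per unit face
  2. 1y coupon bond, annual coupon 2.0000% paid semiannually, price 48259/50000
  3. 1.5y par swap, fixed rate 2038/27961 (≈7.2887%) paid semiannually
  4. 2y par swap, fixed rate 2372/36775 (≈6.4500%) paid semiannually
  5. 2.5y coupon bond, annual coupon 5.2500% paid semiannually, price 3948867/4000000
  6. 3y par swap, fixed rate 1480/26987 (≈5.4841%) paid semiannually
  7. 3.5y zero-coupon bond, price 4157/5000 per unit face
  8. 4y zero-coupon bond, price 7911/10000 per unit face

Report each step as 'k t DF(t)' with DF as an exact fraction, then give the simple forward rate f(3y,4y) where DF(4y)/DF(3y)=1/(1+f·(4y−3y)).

step 1 [0.5y] zero: DF = P = 4759/5000 ≈ 0.951800
step 2 [1y] bond c/2=1/100: DF=(48259/50000 − 1/100·(0.951800))/(1+1/100) = 4731/5000 ≈ 0.946200
step 3 [1.5y] swap r/2=1019/27961: DF=(1 − 1019/27961·(0.951800+0.946200))/(1+1019/27961) = 8981/10000 ≈ 0.898100
step 4 [2y] swap r/2=1186/36775: DF=(1 − 1186/36775·(0.951800+0.946200+0.898100))/(1+1186/36775) = 4407/5000 ≈ 0.881400
step 5 [2.5y] bond c/2=21/800: DF=(3948867/4000000 − 21/800·(0.951800+0.946200+0.898100+0.881400))/(1+21/800) = 8679/10000 ≈ 0.867900
step 6 [3y] swap r/2=740/26987: DF=(1 − 740/26987·(0.951800+0.946200+0.898100+0.881400+0.867900))/(1+740/26987) = 213/250 ≈ 0.852000
step 7 [3.5y] zero: DF = P = 4157/5000 ≈ 0.831400
step 8 [4y] zero: DF = P = 7911/10000 ≈ 0.791100

1 1/2 4759/5000
2 1 4731/5000
3 3/2 8981/10000
4 2 4407/5000
5 5/2 8679/10000
6 3 213/250
7 7/2 4157/5000
8 4 7911/10000
f(3y,4y) = ((213/250)/(7911/10000) − 1)/(1) = 203/2637 ≈ 7.6981%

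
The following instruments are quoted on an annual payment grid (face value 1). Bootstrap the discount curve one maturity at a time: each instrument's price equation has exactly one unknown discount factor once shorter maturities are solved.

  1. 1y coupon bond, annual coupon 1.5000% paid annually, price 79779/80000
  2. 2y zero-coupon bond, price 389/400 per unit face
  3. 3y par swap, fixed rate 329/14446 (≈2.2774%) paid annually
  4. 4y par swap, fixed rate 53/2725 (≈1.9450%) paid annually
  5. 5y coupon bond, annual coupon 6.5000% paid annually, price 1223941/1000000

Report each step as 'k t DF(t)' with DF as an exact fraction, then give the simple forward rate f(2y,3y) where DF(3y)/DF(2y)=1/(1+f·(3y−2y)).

1 1 393/400
2 2 389/400
3 3 4671/5000
4 4 4629/5000
5 5 2291/2500
f(2y,3y) = ((389/400)/(4671/5000) − 1)/(1) = 383/9342 ≈ 4.0998%

step 1 [1y] bond c/1=3/200: DF=(79779/80000 − 3/200·(0))/(1+3/200) = 393/400 ≈ 0.982500
step 2 [2y] zero: DF = P = 389/400 ≈ 0.972500
step 3 [3y] swap r/1=329/14446: DF=(1 − 329/14446·(0.982500+0.972500))/(1+329/14446) = 4671/5000 ≈ 0.934200
step 4 [4y] swap r/1=53/2725: DF=(1 − 53/2725·(0.982500+0.972500+0.934200))/(1+53/2725) = 4629/5000 ≈ 0.925800
step 5 [5y] bond c/1=13/200: DF=(1223941/1000000 − 13/200·(0.982500+0.972500+0.934200+0.925800))/(1+13/200) = 2291/2500 ≈ 0.916400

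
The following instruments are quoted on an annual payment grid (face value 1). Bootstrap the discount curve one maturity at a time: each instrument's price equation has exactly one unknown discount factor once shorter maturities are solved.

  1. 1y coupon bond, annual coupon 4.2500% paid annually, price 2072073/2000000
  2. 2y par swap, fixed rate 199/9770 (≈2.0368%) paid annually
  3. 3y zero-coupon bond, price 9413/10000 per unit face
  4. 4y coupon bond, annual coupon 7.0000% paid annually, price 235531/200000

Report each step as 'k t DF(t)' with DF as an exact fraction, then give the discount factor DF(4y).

1 1 4969/5000
2 2 4801/5000
3 3 9413/10000
4 4 1139/1250
DF(4y) = 1139/1250 ≈ 0.911200

step 1 [1y] bond c/1=17/400: DF=(2072073/2000000 − 17/400·(0))/(1+17/400) = 4969/5000 ≈ 0.993800
step 2 [2y] swap r/1=199/9770: DF=(1 − 199/9770·(0.993800))/(1+199/9770) = 4801/5000 ≈ 0.960200
step 3 [3y] zero: DF = P = 9413/10000 ≈ 0.941300
step 4 [4y] bond c/1=7/100: DF=(235531/200000 − 7/100·(0.993800+0.960200+0.941300))/(1+7/100) = 1139/1250 ≈ 0.911200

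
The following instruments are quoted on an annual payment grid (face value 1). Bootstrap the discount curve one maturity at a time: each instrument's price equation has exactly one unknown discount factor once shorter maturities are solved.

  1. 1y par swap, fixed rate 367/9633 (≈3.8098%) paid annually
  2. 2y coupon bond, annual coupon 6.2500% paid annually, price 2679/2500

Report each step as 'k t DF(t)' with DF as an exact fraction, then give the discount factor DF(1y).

step 1 [1y] swap r/1=367/9633: DF=(1 − 367/9633·(0))/(1+367/9633) = 9633/10000 ≈ 0.963300
step 2 [2y] bond c/1=1/16: DF=(2679/2500 − 1/16·(0.963300))/(1+1/16) = 9519/10000 ≈ 0.951900

1 1 9633/10000
2 2 9519/10000
DF(1y) = 9633/10000 ≈ 0.963300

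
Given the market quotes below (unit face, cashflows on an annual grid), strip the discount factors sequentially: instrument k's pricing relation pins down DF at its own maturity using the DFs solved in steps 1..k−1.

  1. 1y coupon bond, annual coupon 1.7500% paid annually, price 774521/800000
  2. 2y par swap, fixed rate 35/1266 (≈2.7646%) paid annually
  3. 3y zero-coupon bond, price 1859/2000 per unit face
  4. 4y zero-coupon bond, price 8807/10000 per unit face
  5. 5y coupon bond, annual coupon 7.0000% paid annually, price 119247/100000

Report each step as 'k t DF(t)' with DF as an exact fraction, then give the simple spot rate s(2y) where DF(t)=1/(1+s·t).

step 1 [1y] bond c/1=7/400: DF=(774521/800000 − 7/400·(0))/(1+7/400) = 1903/2000 ≈ 0.951500
step 2 [2y] swap r/1=35/1266: DF=(1 − 35/1266·(0.951500))/(1+35/1266) = 379/400 ≈ 0.947500
step 3 [3y] zero: DF = P = 1859/2000 ≈ 0.929500
step 4 [4y] zero: DF = P = 8807/10000 ≈ 0.880700
step 5 [5y] bond c/1=7/100: DF=(119247/100000 − 7/100·(0.951500+0.947500+0.929500+0.880700))/(1+7/100) = 4359/5000 ≈ 0.871800

1 1 1903/2000
2 2 379/400
3 3 1859/2000
4 4 8807/10000
5 5 4359/5000
s(2y) = (1/(379/400) − 1)/(2) = 21/758 ≈ 2.7704%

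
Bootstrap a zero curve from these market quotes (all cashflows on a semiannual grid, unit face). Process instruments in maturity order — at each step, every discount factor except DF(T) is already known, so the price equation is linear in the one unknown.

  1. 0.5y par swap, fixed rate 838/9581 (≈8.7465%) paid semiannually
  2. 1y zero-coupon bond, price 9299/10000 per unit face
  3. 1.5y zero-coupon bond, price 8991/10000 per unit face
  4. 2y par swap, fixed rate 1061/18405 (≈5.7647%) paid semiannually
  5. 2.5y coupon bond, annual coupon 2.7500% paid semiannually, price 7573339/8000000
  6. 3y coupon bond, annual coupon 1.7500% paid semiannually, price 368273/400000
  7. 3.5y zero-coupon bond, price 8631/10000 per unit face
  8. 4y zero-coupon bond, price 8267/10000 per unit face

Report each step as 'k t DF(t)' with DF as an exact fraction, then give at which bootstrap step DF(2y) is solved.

step 1 [0.5y] swap r/2=419/9581: DF=(1 − 419/9581·(0))/(1+419/9581) = 9581/10000 ≈ 0.958100
step 2 [1y] zero: DF = P = 9299/10000 ≈ 0.929900
step 3 [1.5y] zero: DF = P = 8991/10000 ≈ 0.899100
step 4 [2y] swap r/2=1061/36810: DF=(1 − 1061/36810·(0.958100+0.929900+0.899100))/(1+1061/36810) = 8939/10000 ≈ 0.893900
step 5 [2.5y] bond c/2=11/800: DF=(7573339/8000000 − 11/800·(0.958100+0.929900+0.899100+0.893900))/(1+11/800) = 8839/10000 ≈ 0.883900
step 6 [3y] bond c/2=7/800: DF=(368273/400000 − 7/800·(0.958100+0.929900+0.899100+0.893900+0.883900))/(1+7/800) = 8731/10000 ≈ 0.873100
step 7 [3.5y] zero: DF = P = 8631/10000 ≈ 0.863100
step 8 [4y] zero: DF = P = 8267/10000 ≈ 0.826700

1 1/2 9581/10000
2 1 9299/10000
3 3/2 8991/10000
4 2 8939/10000
5 5/2 8839/10000
6 3 8731/10000
7 7/2 8631/10000
8 4 8267/10000
DF(2y) is solved at step 4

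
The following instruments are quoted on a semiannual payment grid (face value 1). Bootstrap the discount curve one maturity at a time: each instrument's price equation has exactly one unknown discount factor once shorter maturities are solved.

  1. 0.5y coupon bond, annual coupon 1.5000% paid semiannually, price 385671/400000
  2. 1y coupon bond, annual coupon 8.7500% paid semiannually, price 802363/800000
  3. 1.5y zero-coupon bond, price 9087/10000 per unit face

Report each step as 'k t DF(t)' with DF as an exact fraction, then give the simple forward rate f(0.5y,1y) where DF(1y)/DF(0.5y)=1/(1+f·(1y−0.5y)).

step 1 [0.5y] bond c/2=3/400: DF=(385671/400000 − 3/400·(0))/(1+3/400) = 957/1000 ≈ 0.957000
step 2 [1y] bond c/2=7/160: DF=(802363/800000 − 7/160·(0.957000))/(1+7/160) = 1151/1250 ≈ 0.920800
step 3 [1.5y] zero: DF = P = 9087/10000 ≈ 0.908700

1 1/2 957/1000
2 1 1151/1250
3 3/2 9087/10000
f(0.5y,1y) = ((957/1000)/(1151/1250) − 1)/(1/2) = 181/2302 ≈ 7.8627%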